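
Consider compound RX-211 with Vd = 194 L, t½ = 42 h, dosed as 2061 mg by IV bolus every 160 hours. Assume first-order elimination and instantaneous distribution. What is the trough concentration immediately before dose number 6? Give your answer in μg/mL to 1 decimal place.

f = (1/2)^(τ/t½) = (1/2)^(160/42) ≈ 0.0713.
C₀ = D/Vd = 2061/194 ≈ 10.624 μg/mL.
Before the 6th dose, 5 doses have been given. Superposition: Cmin = C₀·(f + f² + … + f^5).
≈ 10.624 × (0.0713 + 0.0051 + 0.0004 + 0.0000 + 0.0000) ≈ 10.624 × 0.0768 ≈ 0.816 μg/mL.

0.8 μg/mL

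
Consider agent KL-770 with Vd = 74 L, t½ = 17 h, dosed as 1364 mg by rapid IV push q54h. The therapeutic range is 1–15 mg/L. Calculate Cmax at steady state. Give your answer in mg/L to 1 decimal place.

20.7 mg/L

τ/t½ = 54/17 ≈ 3.1765, so fraction remaining f = (1/2)^(54/17) ≈ 0.1106.
Accumulation ratio R = 1/(1 − f) ≈ 1/0.8894 ≈ 1.1244.
Each bolus raises the concentration by D/Vd = 1364/74 ≈ 18.432 mg/L.
Steady-state peak Cmax,ss = C₀·R ≈ 18.432 × 1.1244 ≈ 20.725 mg/L.
Peak 20.7 mg/L vs MTC 15 mg/L: exceeds toxic threshold.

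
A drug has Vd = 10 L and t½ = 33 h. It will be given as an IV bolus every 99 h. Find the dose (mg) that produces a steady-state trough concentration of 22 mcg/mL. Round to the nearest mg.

1540 mg

τ/t½ = 99/33 ≈ 3, so f = (1/2)^(99/33) ≈ 0.125000.
Cmin,ss = (D/Vd)·f/(1−f), so D = Cmin,ss·Vd·(1−f)/f.
D = 22 × 10 × (1−f)/f ≈ 22 × 10 × 7.00000 ≈ 1540.00 mg.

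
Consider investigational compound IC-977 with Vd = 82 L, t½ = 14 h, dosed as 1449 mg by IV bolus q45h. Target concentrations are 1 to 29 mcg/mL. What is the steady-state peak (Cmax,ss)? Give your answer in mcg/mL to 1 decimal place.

Over one 45-h interval, 45/14 ≈ 3.2143 half-lives elapse, leaving f ≈ 0.1077 of each dose.
At steady state, accumulation factor R = 1/(1 − e^(−kτ)) ≈ 1.1207.
Single-dose peak C₀ = D/Vd = 1449/82 ≈ 17.671 mcg/mL.
Steady-state peak Cmax,ss = C₀·R ≈ 17.671 × 1.1207 ≈ 19.804 mcg/mL.
Peak 19.8 mcg/mL vs MTC 29 mcg/mL: below toxic threshold.

19.8 mcg/mL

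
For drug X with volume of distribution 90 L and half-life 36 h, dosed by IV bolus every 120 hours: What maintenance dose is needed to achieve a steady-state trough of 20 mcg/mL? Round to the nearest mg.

τ/t½ = 120/36 ≈ 3.3333, so f = (1/2)^(120/36) ≈ 0.099213.
Cmin,ss = (D/Vd)·f/(1−f), so D = Cmin,ss·Vd·(1−f)/f.
D = 20 × 90 × (1−f)/f ≈ 20 × 90 × 9.07932 ≈ 16342.78 mg.

16343 mg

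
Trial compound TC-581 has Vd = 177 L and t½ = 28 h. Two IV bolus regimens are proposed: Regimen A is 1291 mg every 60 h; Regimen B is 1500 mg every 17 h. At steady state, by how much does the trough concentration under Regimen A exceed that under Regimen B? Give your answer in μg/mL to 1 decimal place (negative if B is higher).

Regimen A: f = (1/2)^(60/28) ≈ 0.2264; Cmin,ss = (1291/177)·f/(1−f) ≈ 2.135 μg/mL.
Regimen B: f = (1/2)^(17/28) ≈ 0.6565; Cmin,ss = (1500/177)·f/(1−f) ≈ 16.197 μg/mL.
Difference ≈ 2.135 − 16.197 ≈ -14.062 μg/mL.

-14.1 μg/mL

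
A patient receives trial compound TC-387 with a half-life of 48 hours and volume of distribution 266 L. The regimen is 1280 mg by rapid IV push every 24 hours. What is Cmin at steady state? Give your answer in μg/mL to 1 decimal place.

11.6 μg/mL

Over one 24-h interval, 24/48 ≈ 0.5 half-lives elapse, leaving f ≈ 0.7071 of each dose.
Each bolus raises the concentration by D/Vd = 1280/266 ≈ 4.812 μg/mL.
Steady-state trough Cmin,ss = C₀·f/(1−f) ≈ 4.812 × 0.7071/0.2929 ≈ 11.617 μg/mL.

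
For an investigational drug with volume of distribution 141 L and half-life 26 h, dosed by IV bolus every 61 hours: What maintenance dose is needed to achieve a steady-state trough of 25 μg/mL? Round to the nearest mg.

τ/t½ = 61/26 ≈ 2.3462, so f = (1/2)^(61/26) ≈ 0.196670.
Cmin,ss = (D/Vd)·f/(1−f), so D = Cmin,ss·Vd·(1−f)/f.
D = 25 × 141 × (1−f)/f ≈ 25 × 141 × 4.08466 ≈ 14398.43 mg.

14398 mg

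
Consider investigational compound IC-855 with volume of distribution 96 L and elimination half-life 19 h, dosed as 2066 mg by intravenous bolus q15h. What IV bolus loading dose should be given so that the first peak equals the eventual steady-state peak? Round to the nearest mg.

f = (1/2)^(15/19) ≈ 0.578555; accumulation ratio R = 1/(1−f) ≈ 2.37279.
Loading dose to hit Cmax,ss on first dose: D_load = D_maint·R ≈ 2066 × 2.37279 ≈ 4902.18 mg.

4902 mg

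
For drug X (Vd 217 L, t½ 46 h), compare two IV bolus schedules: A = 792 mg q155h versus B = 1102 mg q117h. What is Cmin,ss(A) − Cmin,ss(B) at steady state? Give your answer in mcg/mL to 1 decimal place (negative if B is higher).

-0.7 mcg/mL

Regimen A: f = (1/2)^(155/46) ≈ 0.0968; Cmin,ss = (792/217)·f/(1−f) ≈ 0.391 mcg/mL.
Regimen B: f = (1/2)^(117/46) ≈ 0.1715; Cmin,ss = (1102/217)·f/(1−f) ≈ 1.051 mcg/mL.
Difference ≈ 0.391 − 1.051 ≈ -0.660 mcg/mL.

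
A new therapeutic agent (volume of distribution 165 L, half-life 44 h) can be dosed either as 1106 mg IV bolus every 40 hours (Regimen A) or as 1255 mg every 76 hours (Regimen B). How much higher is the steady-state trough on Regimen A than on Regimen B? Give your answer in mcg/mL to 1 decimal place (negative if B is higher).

4.3 mcg/mL

Regimen A: f = (1/2)^(40/44) ≈ 0.5325; Cmin,ss = (1106/165)·f/(1−f) ≈ 7.635 mcg/mL.
Regimen B: f = (1/2)^(76/44) ≈ 0.3020; Cmin,ss = (1255/165)·f/(1−f) ≈ 3.291 mcg/mL.
Difference ≈ 7.635 − 3.291 ≈ 4.344 mcg/mL.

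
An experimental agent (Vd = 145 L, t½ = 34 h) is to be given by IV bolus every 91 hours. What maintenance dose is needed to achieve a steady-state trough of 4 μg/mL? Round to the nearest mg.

τ/t½ = 91/34 ≈ 2.6765, so f = (1/2)^(91/34) ≈ 0.156424.
Cmin,ss = (D/Vd)·f/(1−f), so D = Cmin,ss·Vd·(1−f)/f.
D = 4 × 145 × (1−f)/f ≈ 4 × 145 × 5.39288 ≈ 3127.87 mg.

3128 mg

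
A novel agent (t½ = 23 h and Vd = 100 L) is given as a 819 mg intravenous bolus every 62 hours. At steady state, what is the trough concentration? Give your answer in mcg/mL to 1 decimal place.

τ/t½ = 62/23 ≈ 2.6957, so fraction remaining f = (1/2)^(62/23) ≈ 0.1544.
Accumulation ratio R = 1/(1 − f) ≈ 1/0.8456 ≈ 1.1826.
Each bolus raises the concentration by D/Vd = 819/100 ≈ 8.190 mcg/mL.
Steady-state peak Cmax,ss = C₀·R ≈ 8.190 × 1.1826 ≈ 9.685 mcg/mL.
One interval later, Cmin,ss = Cmax,ss·e^(−kτ) ≈ 9.685 × 0.1544 ≈ 1.495 mcg/mL.

1.5 mcg/mL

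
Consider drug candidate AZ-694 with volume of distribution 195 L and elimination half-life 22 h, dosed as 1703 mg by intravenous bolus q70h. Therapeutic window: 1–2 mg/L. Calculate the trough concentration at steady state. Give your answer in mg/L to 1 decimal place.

k = ln2/t½ = ln2/22 ≈ 0.031507 h⁻¹; fraction remaining f = e^(−kτ) = e^(−0.031507×70) ≈ 0.1102.
Accumulation ratio R = 1/(1 − f) ≈ 1/0.8898 ≈ 1.1238.
Each bolus raises the concentration by D/Vd = 1703/195 ≈ 8.733 mg/L.
Cmax,ss = C₀/(1 − f) ≈ 8.733/0.8898 ≈ 9.815 mg/L.
One interval later, Cmin,ss = Cmax,ss·e^(−kτ) ≈ 9.815 × 0.1102 ≈ 1.082 mg/L.
Trough 1.1 mg/L vs MEC 1 mg/L: adequate.

1.1 mg/L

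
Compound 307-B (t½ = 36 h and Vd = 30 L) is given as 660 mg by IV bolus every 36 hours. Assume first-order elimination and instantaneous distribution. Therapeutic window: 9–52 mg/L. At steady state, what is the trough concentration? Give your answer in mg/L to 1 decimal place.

22.0 mg/L

The dosing interval is 1 half-life, so f = 2^(−1) = 0.5.
Accumulation ratio R = 1/(1 − f) = 1/0.5 = 2/1.
Single-dose peak C₀ = D/Vd = 660/30 = 22 mg/L.
Steady-state peak Cmax,ss = C₀·R = 22 × 2/1 ≈ 44.000 mg/L.
Steady-state trough Cmin,ss = Cmax,ss·f ≈ 44.000 × 0.5 ≈ 22.000 mg/L.
Trough 22.0 mg/L vs MEC 9 mg/L: adequate.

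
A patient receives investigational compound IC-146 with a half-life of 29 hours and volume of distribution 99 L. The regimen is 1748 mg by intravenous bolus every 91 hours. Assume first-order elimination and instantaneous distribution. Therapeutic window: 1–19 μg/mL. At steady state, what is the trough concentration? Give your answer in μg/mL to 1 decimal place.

2.3 μg/mL

k = ln2/t½ = ln2/29 ≈ 0.023902 h⁻¹; fraction remaining f = e^(−kτ) = e^(−0.023902×91) ≈ 0.1136.
Each bolus raises the concentration by D/Vd = 1748/99 ≈ 17.657 μg/mL.
Steady-state trough Cmin,ss = C₀·f/(1−f) ≈ 17.657 × 0.1136/0.8864 ≈ 2.263 μg/mL.
Trough 2.3 μg/mL vs MEC 1 μg/mL: adequate.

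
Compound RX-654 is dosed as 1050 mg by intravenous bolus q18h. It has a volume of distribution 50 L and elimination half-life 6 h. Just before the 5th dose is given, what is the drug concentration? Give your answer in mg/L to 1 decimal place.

f = (1/2)^(τ/t½) = (1/2)^(18/6) ≈ 0.1250.
C₀ = D/Vd = 1050/50 ≈ 21.000 mg/L.
Before the 5th dose, 4 doses have been given. Superposition: Cmin = C₀·(f + f² + … + f^4).
≈ 21.000 × (0.1250 + 0.0156 + 0.0020 + 0.0002) ≈ 21.000 × 0.1428 ≈ 2.999 mg/L.

3.0 mg/L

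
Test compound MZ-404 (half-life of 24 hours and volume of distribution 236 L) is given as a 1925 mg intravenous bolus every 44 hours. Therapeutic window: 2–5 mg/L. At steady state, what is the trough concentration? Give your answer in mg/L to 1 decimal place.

3.2 mg/L

k = ln2/t½ = ln2/24 ≈ 0.028881 h⁻¹; fraction remaining f = e^(−kτ) = e^(−0.028881×44) ≈ 0.2806.
Accumulation ratio R = 1/(1 − f) ≈ 1/0.7194 ≈ 1.3900.
Single-dose peak C₀ = D/Vd = 1925/236 ≈ 8.157 mg/L.
Cmax,ss = C₀/(1 − f) ≈ 8.157/0.7194 ≈ 11.339 mg/L.
One interval later, Cmin,ss = Cmax,ss·e^(−kτ) ≈ 11.339 × 0.2806 ≈ 3.182 mg/L.
Trough 3.2 mg/L vs MEC 2 mg/L: adequate.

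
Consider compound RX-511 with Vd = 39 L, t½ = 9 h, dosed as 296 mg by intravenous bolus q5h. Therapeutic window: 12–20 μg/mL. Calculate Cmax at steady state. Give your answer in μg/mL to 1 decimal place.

23.7 μg/mL

k = ln2/t½ = ln2/9 ≈ 0.077016 h⁻¹; fraction remaining f = e^(−kτ) = e^(−0.077016×5) ≈ 0.6804.
At steady state, accumulation factor R = 1/(1 − e^(−kτ)) ≈ 3.1289.
Single-dose peak C₀ = D/Vd = 296/39 ≈ 7.590 μg/mL.
Cmax,ss = C₀/(1 − f) ≈ 7.590/0.3196 ≈ 23.748 μg/mL.
Peak 23.7 μg/mL vs MTC 20 μg/mL: exceeds toxic threshold.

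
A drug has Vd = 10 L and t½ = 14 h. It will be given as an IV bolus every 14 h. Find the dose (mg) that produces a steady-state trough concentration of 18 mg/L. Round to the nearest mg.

τ/t½ = 14/14 ≈ 1, so f = (1/2)^(14/14) ≈ 0.500000.
Cmin,ss = (D/Vd)·f/(1−f), so D = Cmin,ss·Vd·(1−f)/f.
D = 18 × 10 × (1−f)/f ≈ 18 × 10 × 1.00000 ≈ 180.00 mg.

180 mg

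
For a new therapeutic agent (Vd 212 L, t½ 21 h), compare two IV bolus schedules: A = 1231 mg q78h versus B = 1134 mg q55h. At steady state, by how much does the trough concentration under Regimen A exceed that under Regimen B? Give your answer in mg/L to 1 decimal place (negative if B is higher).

-0.6 mg/L

Regimen A: f = (1/2)^(78/21) ≈ 0.0762; Cmin,ss = (1231/212)·f/(1−f) ≈ 0.479 mg/L.
Regimen B: f = (1/2)^(55/21) ≈ 0.1628; Cmin,ss = (1134/212)·f/(1−f) ≈ 1.040 mg/L.
Difference ≈ 0.479 − 1.040 ≈ -0.561 mg/L.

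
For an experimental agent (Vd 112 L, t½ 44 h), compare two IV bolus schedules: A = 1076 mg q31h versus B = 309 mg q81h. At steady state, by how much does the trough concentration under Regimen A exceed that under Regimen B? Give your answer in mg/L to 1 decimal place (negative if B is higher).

Regimen A: f = (1/2)^(31/44) ≈ 0.6136; Cmin,ss = (1076/112)·f/(1−f) ≈ 15.256 mg/L.
Regimen B: f = (1/2)^(81/44) ≈ 0.2791; Cmin,ss = (309/112)·f/(1−f) ≈ 1.068 mg/L.
Difference ≈ 15.256 − 1.068 ≈ 14.188 mg/L.

14.2 mg/L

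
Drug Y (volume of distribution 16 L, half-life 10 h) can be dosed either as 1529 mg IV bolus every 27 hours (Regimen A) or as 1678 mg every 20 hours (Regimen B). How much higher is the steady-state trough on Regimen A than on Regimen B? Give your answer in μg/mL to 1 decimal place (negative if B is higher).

-17.6 μg/mL

Regimen A: f = (1/2)^(27/10) ≈ 0.1539; Cmin,ss = (1529/16)·f/(1−f) ≈ 17.382 μg/mL.
Regimen B: f = (1/2)^(20/10) ≈ 0.2500; Cmin,ss = (1678/16)·f/(1−f) ≈ 34.958 μg/mL.
Difference ≈ 17.382 − 34.958 ≈ -17.576 μg/mL.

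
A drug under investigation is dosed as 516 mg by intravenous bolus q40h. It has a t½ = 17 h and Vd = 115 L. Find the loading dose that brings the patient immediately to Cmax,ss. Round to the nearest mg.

642 mg

f = (1/2)^(40/17) ≈ 0.195747; accumulation ratio R = 1/(1−f) ≈ 1.24339.
Loading dose to hit Cmax,ss on first dose: D_load = D_maint·R ≈ 516 × 1.24339 ≈ 641.59 mg.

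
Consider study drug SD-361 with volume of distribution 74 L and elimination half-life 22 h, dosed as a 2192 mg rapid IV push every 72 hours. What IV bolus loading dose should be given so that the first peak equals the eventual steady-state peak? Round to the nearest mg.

2445 mg

f = (1/2)^(72/22) ≈ 0.103469; accumulation ratio R = 1/(1−f) ≈ 1.11541.
Loading dose to hit Cmax,ss on first dose: D_load = D_maint·R ≈ 2192 × 1.11541 ≈ 2444.98 mg.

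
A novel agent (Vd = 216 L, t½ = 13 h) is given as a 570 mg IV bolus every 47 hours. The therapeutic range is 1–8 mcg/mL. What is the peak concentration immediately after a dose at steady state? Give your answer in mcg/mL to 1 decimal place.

2.9 mcg/mL

Over one 47-h interval, 47/13 ≈ 3.6154 half-lives elapse, leaving f ≈ 0.0816 of each dose.
Accumulation ratio R = 1/(1 − f) ≈ 1/0.9184 ≈ 1.0889.
Single-dose peak C₀ = D/Vd = 570/216 ≈ 2.639 mcg/mL.
Steady-state peak Cmax,ss = C₀·R ≈ 2.639 × 1.0889 ≈ 2.874 mcg/mL.
Peak 2.9 mcg/mL vs MTC 8 mcg/mL: below toxic threshold.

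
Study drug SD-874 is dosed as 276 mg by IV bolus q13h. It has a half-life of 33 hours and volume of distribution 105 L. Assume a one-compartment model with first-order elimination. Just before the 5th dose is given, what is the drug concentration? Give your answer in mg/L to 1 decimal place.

5.6 mg/L

f = (1/2)^(τ/t½) = (1/2)^(13/33) ≈ 0.7610.
C₀ = D/Vd = 276/105 ≈ 2.629 mg/L.
Before the 5th dose, 4 doses have been given. Superposition: Cmin = C₀·(f + f² + … + f^4).
≈ 2.629 × (0.7610 + 0.5791 + 0.4407 + 0.3354) ≈ 2.629 × 2.1162 ≈ 5.563 mg/L.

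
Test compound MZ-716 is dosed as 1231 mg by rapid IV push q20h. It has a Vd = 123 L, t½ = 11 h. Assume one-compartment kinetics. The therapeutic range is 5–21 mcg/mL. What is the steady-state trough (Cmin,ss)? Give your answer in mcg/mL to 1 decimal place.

4.0 mcg/mL

τ/t½ = 20/11 ≈ 1.8182, so fraction remaining f = (1/2)^(20/11) ≈ 0.2836.
Single-dose peak C₀ = D/Vd = 1231/123 ≈ 10.008 mcg/mL.
Steady-state trough Cmin,ss = C₀·f/(1−f) ≈ 10.008 × 0.2836/0.7164 ≈ 3.962 mcg/mL.
Trough 4.0 mcg/mL vs MEC 5 mcg/mL: subtherapeutic.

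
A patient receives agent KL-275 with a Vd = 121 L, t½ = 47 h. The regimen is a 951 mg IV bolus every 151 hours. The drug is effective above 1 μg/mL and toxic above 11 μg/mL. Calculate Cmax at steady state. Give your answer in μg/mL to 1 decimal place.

τ/t½ = 151/47 ≈ 3.2128, so fraction remaining f = (1/2)^(151/47) ≈ 0.1079.
At steady state, accumulation factor R = 1/(1 − e^(−kτ)) ≈ 1.1210.
Each bolus raises the concentration by D/Vd = 951/121 ≈ 7.860 μg/mL.
Steady-state peak Cmax,ss = C₀·R ≈ 7.860 × 1.1210 ≈ 8.811 μg/mL.
Peak 8.8 μg/mL vs MTC 11 μg/mL: below toxic threshold.

8.8 μg/mL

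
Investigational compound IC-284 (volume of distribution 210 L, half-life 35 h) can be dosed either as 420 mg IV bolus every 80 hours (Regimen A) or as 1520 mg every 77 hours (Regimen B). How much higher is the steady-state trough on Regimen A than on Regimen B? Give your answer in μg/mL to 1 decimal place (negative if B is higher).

Regimen A: f = (1/2)^(80/35) ≈ 0.2051; Cmin,ss = (420/210)·f/(1−f) ≈ 0.516 μg/mL.
Regimen B: f = (1/2)^(77/35) ≈ 0.2176; Cmin,ss = (1520/210)·f/(1−f) ≈ 2.013 μg/mL.
Difference ≈ 0.516 − 2.013 ≈ -1.497 μg/mL.

-1.5 μg/mL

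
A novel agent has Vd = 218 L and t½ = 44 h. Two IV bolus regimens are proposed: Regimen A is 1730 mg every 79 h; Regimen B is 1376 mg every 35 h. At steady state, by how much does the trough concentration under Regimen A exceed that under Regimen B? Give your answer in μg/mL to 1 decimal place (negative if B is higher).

Regimen A: f = (1/2)^(79/44) ≈ 0.2881; Cmin,ss = (1730/218)·f/(1−f) ≈ 3.212 μg/mL.
Regimen B: f = (1/2)^(35/44) ≈ 0.5762; Cmin,ss = (1376/218)·f/(1−f) ≈ 8.582 μg/mL.
Difference ≈ 3.212 − 8.582 ≈ -5.370 μg/mL.

-5.4 μg/mL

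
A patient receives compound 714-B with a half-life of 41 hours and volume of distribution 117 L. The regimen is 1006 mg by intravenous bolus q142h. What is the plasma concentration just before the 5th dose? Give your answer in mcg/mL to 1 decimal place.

0.9 mcg/mL

f = (1/2)^(τ/t½) = (1/2)^(142/41) ≈ 0.0907.
C₀ = D/Vd = 1006/117 ≈ 8.598 mcg/mL.
Before the 5th dose, 4 doses have been given. Superposition: Cmin = C₀·(f + f² + … + f^4).
≈ 8.598 × (0.0907 + 0.0082 + 0.0007 + 0.0001) ≈ 8.598 × 0.0997 ≈ 0.857 mcg/mL.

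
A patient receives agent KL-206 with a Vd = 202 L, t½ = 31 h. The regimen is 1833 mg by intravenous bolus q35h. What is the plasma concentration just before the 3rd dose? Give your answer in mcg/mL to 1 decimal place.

6.0 mcg/mL

f = (1/2)^(τ/t½) = (1/2)^(35/31) ≈ 0.4572.
C₀ = D/Vd = 1833/202 ≈ 9.074 mcg/mL.
Before the 3rd dose, 2 doses have been given. Superposition: Cmin = C₀·(f + f²).
≈ 9.074 × (0.4572 + 0.2090) ≈ 9.074 × 0.6662 ≈ 6.045 mcg/mL.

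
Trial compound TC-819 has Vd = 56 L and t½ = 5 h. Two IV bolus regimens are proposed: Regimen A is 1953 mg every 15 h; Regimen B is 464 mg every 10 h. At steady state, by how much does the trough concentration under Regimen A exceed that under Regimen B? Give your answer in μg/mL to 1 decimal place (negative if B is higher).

Regimen A: f = (1/2)^(15/5) ≈ 0.1250; Cmin,ss = (1953/56)·f/(1−f) ≈ 4.982 μg/mL.
Regimen B: f = (1/2)^(10/5) ≈ 0.2500; Cmin,ss = (464/56)·f/(1−f) ≈ 2.762 μg/mL.
Difference ≈ 4.982 − 2.762 ≈ 2.220 μg/mL.

2.2 μg/mL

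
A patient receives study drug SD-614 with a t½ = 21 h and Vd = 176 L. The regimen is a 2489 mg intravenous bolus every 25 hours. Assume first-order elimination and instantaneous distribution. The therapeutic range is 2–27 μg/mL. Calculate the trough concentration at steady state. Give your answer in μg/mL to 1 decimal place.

11.0 μg/mL

Over one 25-h interval, 25/21 ≈ 1.1905 half-lives elapse, leaving f ≈ 0.4382 of each dose.
At steady state, accumulation factor R = 1/(1 − e^(−kτ)) ≈ 1.7800.
Each bolus raises the concentration by D/Vd = 2489/176 ≈ 14.142 μg/mL.
Cmax,ss = C₀/(1 − f) ≈ 14.142/0.5618 ≈ 25.173 μg/mL.
Steady-state trough Cmin,ss = Cmax,ss·f ≈ 25.173 × 0.4382 ≈ 11.031 μg/mL.
Trough 11.0 μg/mL vs MEC 2 μg/mL: adequate.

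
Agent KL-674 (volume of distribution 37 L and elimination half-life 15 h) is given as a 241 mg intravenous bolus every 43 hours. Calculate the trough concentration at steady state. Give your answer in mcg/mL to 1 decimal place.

τ/t½ = 43/15 ≈ 2.8667, so fraction remaining f = (1/2)^(43/15) ≈ 0.1371.
Each bolus raises the concentration by D/Vd = 241/37 ≈ 6.514 mcg/mL.
Steady-state trough Cmin,ss = C₀·f/(1−f) ≈ 6.514 × 0.1371/0.8629 ≈ 1.035 mcg/mL.

1.0 mcg/mL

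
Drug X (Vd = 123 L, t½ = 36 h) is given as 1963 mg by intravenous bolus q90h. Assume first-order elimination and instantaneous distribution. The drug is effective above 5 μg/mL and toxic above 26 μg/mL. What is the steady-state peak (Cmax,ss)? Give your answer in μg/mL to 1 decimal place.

19.4 μg/mL

k = ln2/t½ = ln2/36 ≈ 0.019254 h⁻¹; fraction remaining f = e^(−kτ) = e^(−0.019254×90) ≈ 0.1768.
At steady state, accumulation factor R = 1/(1 − e^(−kτ)) ≈ 1.2148.
Single-dose peak C₀ = D/Vd = 1963/123 ≈ 15.959 μg/mL.
Steady-state peak Cmax,ss = C₀·R ≈ 15.959 × 1.2148 ≈ 19.387 μg/mL.
Peak 19.4 μg/mL vs MTC 26 μg/mL: below toxic threshold.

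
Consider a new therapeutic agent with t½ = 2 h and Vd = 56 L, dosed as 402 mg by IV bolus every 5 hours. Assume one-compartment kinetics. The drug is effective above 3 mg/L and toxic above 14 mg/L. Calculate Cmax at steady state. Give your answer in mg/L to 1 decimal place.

k = ln2/t½ = ln2/2 ≈ 0.346574 h⁻¹; fraction remaining f = e^(−kτ) = e^(−0.346574×5) ≈ 0.1768.
Accumulation ratio R = 1/(1 − f) ≈ 1/0.8232 ≈ 1.2148.
Each bolus raises the concentration by D/Vd = 402/56 ≈ 7.179 mg/L.
Steady-state peak Cmax,ss = C₀·R ≈ 7.179 × 1.2148 ≈ 8.721 mg/L.
Peak 8.7 mg/L vs MTC 14 mg/L: below toxic threshold.

8.7 mg/L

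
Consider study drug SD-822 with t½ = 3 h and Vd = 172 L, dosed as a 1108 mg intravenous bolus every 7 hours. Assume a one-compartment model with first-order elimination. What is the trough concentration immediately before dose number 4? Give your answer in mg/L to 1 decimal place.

1.6 mg/L

f = (1/2)^(τ/t½) = (1/2)^(7/3) ≈ 0.1984.
C₀ = D/Vd = 1108/172 ≈ 6.442 mg/L.
Before the 4th dose, 3 doses have been given. Superposition: Cmin = C₀·(f + f² + … + f^3).
≈ 6.442 × (0.1984 + 0.0394 + 0.0078) ≈ 6.442 × 0.2456 ≈ 1.582 mg/L.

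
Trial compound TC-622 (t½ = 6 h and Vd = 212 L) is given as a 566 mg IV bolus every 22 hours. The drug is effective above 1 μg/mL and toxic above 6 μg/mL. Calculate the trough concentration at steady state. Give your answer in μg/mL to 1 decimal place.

0.2 μg/mL

τ/t½ = 22/6 ≈ 3.6667, so fraction remaining f = (1/2)^(22/6) ≈ 0.0787.
At steady state, accumulation factor R = 1/(1 − e^(−kτ)) ≈ 1.0854.
Single-dose peak C₀ = D/Vd = 566/212 ≈ 2.670 μg/mL.
Cmax,ss = C₀/(1 − f) ≈ 2.670/0.9213 ≈ 2.898 μg/mL.
One interval later, Cmin,ss = Cmax,ss·e^(−kτ) ≈ 2.898 × 0.0787 ≈ 0.228 μg/mL.
Trough 0.2 μg/mL vs MEC 1 μg/mL: subtherapeutic.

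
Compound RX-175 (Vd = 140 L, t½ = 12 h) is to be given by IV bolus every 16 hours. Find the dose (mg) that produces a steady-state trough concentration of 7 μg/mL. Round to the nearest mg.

1489 mg

τ/t½ = 16/12 ≈ 1.3333, so f = (1/2)^(16/12) ≈ 0.396850.
Cmin,ss = (D/Vd)·f/(1−f), so D = Cmin,ss·Vd·(1−f)/f.
D = 7 × 140 × (1−f)/f ≈ 7 × 140 × 1.51984 ≈ 1489.44 mg.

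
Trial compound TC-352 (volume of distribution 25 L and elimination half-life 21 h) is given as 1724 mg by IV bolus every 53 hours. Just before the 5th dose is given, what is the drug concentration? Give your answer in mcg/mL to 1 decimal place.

f = (1/2)^(τ/t½) = (1/2)^(53/21) ≈ 0.1739.
C₀ = D/Vd = 1724/25 ≈ 68.960 mcg/mL.
Before the 5th dose, 4 doses have been given. Superposition: Cmin = C₀·(f + f² + … + f^4).
≈ 68.960 × (0.1739 + 0.0302 + 0.0053 + 0.0009) ≈ 68.960 × 0.2103 ≈ 14.502 mcg/mL.

14.5 mcg/mL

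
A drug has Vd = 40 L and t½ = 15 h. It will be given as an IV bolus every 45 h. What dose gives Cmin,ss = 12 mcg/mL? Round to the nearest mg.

3360 mg

τ/t½ = 45/15 ≈ 3, so f = (1/2)^(45/15) ≈ 0.125000.
Cmin,ss = (D/Vd)·f/(1−f), so D = Cmin,ss·Vd·(1−f)/f.
D = 12 × 40 × (1−f)/f ≈ 12 × 40 × 7.00000 ≈ 3360.00 mg.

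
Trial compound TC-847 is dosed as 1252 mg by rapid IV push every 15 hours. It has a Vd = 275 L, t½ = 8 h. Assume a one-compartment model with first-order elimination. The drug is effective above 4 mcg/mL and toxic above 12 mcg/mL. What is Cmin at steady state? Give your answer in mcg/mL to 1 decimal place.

1.7 mcg/mL

Over one 15-h interval, 15/8 ≈ 1.875 half-lives elapse, leaving f ≈ 0.2726 of each dose.
Accumulation ratio R = 1/(1 − f) ≈ 1/0.7274 ≈ 1.3748.
Each bolus raises the concentration by D/Vd = 1252/275 ≈ 4.553 mcg/mL.
Cmax,ss = C₀/(1 − f) ≈ 4.553/0.7274 ≈ 6.259 mcg/mL.
Steady-state trough Cmin,ss = Cmax,ss·f ≈ 6.259 × 0.2726 ≈ 1.706 mcg/mL.
Trough 1.7 mcg/mL vs MEC 4 mcg/mL: subtherapeutic.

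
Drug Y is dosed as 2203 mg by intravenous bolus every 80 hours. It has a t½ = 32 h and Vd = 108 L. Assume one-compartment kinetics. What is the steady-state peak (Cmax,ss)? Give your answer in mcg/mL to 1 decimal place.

24.8 mcg/mL

Over one 80-h interval, 80/32 ≈ 2.5 half-lives elapse, leaving f ≈ 0.1768 of each dose.
Accumulation ratio R = 1/(1 − f) ≈ 1/0.8232 ≈ 1.2148.
Each bolus raises the concentration by D/Vd = 2203/108 ≈ 20.398 mcg/mL.
Cmax,ss = C₀/(1 − f) ≈ 20.398/0.8232 ≈ 24.779 mcg/mL.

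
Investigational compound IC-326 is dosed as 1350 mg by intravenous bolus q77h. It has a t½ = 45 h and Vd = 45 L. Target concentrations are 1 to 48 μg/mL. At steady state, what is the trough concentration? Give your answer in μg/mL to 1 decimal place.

Over one 77-h interval, 77/45 ≈ 1.7111 half-lives elapse, leaving f ≈ 0.3054 of each dose.
Each bolus raises the concentration by D/Vd = 1350/45 ≈ 30.000 μg/mL.
Steady-state trough Cmin,ss = C₀·f/(1−f) ≈ 30.000 × 0.3054/0.6946 ≈ 13.190 μg/mL.
Trough 13.2 μg/mL vs MEC 1 μg/mL: adequate.

13.2 μg/mL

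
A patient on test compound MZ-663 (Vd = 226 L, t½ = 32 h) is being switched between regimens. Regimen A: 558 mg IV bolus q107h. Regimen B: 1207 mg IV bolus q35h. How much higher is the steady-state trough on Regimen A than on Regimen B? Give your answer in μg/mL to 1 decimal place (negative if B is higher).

Regimen A: f = (1/2)^(107/32) ≈ 0.0985; Cmin,ss = (558/226)·f/(1−f) ≈ 0.270 μg/mL.
Regimen B: f = (1/2)^(35/32) ≈ 0.4685; Cmin,ss = (1207/226)·f/(1−f) ≈ 4.708 μg/mL.
Difference ≈ 0.270 − 4.708 ≈ -4.438 μg/mL.

-4.4 μg/mL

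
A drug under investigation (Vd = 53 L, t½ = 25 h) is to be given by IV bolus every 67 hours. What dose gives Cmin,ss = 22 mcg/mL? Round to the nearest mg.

6306 mg

τ/t½ = 67/25 ≈ 2.68, so f = (1/2)^(67/25) ≈ 0.156041.
Cmin,ss = (D/Vd)·f/(1−f), so D = Cmin,ss·Vd·(1−f)/f.
D = 22 × 53 × (1−f)/f ≈ 22 × 53 × 5.40857 ≈ 6306.39 mg.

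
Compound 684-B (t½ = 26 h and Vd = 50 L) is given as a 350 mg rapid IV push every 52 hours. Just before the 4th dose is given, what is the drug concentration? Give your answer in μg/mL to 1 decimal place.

f = (1/2)^(τ/t½) = (1/2)^(52/26) ≈ 0.2500.
C₀ = D/Vd = 350/50 ≈ 7.000 μg/mL.
Before the 4th dose, 3 doses have been given. Superposition: Cmin = C₀·(f + f² + … + f^3).
≈ 7.000 × (0.2500 + 0.0625 + 0.0156) ≈ 7.000 × 0.3281 ≈ 2.297 μg/mL.

2.3 μg/mL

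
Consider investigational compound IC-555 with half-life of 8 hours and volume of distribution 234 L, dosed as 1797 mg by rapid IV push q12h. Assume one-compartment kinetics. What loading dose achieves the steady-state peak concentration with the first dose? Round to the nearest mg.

f = (1/2)^(12/8) ≈ 0.353553; accumulation ratio R = 1/(1−f) ≈ 1.54692.
Loading dose to hit Cmax,ss on first dose: D_load = D_maint·R ≈ 1797 × 1.54692 ≈ 2779.82 mg.

2780 mg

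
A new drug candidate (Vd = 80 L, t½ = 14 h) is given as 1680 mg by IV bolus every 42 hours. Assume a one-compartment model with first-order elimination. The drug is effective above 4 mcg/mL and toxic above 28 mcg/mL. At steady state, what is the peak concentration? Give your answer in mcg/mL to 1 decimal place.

The dosing interval is 3 half-lives, so f = 2^(−3) = 0.125.
At steady state, R = 1/(1 − 0.125) = 8/7.
Single-dose peak C₀ = D/Vd = 1680/80 = 21 mcg/mL.
Steady-state peak Cmax,ss = C₀·R = 21 × 8/7 ≈ 24.000 mcg/mL.
Peak 24.0 mcg/mL vs MTC 28 mcg/mL: below toxic threshold.

24.0 mcg/mL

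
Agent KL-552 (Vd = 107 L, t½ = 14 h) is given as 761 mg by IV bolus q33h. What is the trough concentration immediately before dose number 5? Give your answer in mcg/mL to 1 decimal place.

f = (1/2)^(τ/t½) = (1/2)^(33/14) ≈ 0.1952.
C₀ = D/Vd = 761/107 ≈ 7.112 mcg/mL.
Before the 5th dose, 4 doses have been given. Superposition: Cmin = C₀·(f + f² + … + f^4).
≈ 7.112 × (0.1952 + 0.0381 + 0.0074 + 0.0015) ≈ 7.112 × 0.2422 ≈ 1.723 mcg/mL.

1.7 mcg/mL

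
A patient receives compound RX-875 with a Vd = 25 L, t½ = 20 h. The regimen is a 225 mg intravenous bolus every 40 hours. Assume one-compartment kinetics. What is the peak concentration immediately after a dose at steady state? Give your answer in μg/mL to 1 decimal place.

12.0 μg/mL

The dosing interval is 2 half-lives, so f = 2^(−2) = 0.25.
At steady state, R = 1/(1 − 0.25) = 4/3.
Single-dose peak C₀ = D/Vd = 225/25 = 9 μg/mL.
Steady-state peak Cmax,ss = C₀·R = 9 × 4/3 ≈ 12.000 μg/mL.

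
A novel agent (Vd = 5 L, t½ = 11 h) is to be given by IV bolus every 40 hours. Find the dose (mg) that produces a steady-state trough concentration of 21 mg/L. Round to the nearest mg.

1201 mg

τ/t½ = 40/11 ≈ 3.6364, so f = (1/2)^(40/11) ≈ 0.080417.
Cmin,ss = (D/Vd)·f/(1−f), so D = Cmin,ss·Vd·(1−f)/f.
D = 21 × 5 × (1−f)/f ≈ 21 × 5 × 11.43518 ≈ 1200.69 mg.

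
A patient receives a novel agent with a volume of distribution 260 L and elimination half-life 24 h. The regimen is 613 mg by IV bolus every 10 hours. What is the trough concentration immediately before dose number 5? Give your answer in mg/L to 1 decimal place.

4.8 mg/L

f = (1/2)^(τ/t½) = (1/2)^(10/24) ≈ 0.7492.
C₀ = D/Vd = 613/260 ≈ 2.358 mg/L.
Before the 5th dose, 4 doses have been given. Superposition: Cmin = C₀·(f + f² + … + f^4).
≈ 2.358 × (0.7492 + 0.5613 + 0.4205 + 0.3151) ≈ 2.358 × 2.0461 ≈ 4.825 mg/L.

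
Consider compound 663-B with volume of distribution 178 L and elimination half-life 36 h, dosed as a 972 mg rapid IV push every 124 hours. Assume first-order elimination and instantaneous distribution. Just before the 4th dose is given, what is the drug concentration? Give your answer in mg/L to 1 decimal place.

f = (1/2)^(τ/t½) = (1/2)^(124/36) ≈ 0.0919.
C₀ = D/Vd = 972/178 ≈ 5.461 mg/L.
Before the 4th dose, 3 doses have been given. Superposition: Cmin = C₀·(f + f² + … + f^3).
≈ 5.461 × (0.0919 + 0.0084 + 0.0008) ≈ 5.461 × 0.1011 ≈ 0.552 mg/L.

0.6 mg/L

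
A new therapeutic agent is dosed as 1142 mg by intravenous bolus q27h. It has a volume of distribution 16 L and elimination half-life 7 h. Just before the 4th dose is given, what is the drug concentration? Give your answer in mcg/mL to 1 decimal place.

f = (1/2)^(τ/t½) = (1/2)^(27/7) ≈ 0.0690.
C₀ = D/Vd = 1142/16 ≈ 71.375 mcg/mL.
Before the 4th dose, 3 doses have been given. Superposition: Cmin = C₀·(f + f² + … + f^3).
≈ 71.375 × (0.0690 + 0.0048 + 0.0003) ≈ 71.375 × 0.0741 ≈ 5.289 mcg/mL.

5.3 mcg/mL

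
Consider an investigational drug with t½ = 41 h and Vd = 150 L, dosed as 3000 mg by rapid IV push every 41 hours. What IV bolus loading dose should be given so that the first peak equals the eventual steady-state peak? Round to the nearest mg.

f = (1/2)^(41/41) ≈ 0.500000; accumulation ratio R = 1/(1−f) ≈ 2.00000.
Loading dose to hit Cmax,ss on first dose: D_load = D_maint·R ≈ 3000 × 2.00000 ≈ 6000.00 mg.

6000 mg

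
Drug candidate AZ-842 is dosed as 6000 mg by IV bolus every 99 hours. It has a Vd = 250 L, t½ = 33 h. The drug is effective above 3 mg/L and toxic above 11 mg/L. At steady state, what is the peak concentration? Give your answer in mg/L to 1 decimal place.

τ = 99 h = 3 half-lives, so f = (1/2)^3 = 0.125.
At steady state, R = 1/(1 − 0.125) = 8/7.
Single-dose peak C₀ = D/Vd = 6000/250 = 24 mg/L.
Steady-state peak Cmax,ss = C₀·R = 24 × 8/7 ≈ 27.429 mg/L.
Peak 27.4 mg/L vs MTC 11 mg/L: exceeds toxic threshold.

27.4 mg/L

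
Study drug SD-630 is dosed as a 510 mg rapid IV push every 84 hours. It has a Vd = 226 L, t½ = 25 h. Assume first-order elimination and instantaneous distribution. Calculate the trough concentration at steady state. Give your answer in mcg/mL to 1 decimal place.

0.2 mcg/mL

Over one 84-h interval, 84/25 ≈ 3.36 half-lives elapse, leaving f ≈ 0.0974 of each dose.
Accumulation ratio R = 1/(1 − f) ≈ 1/0.9026 ≈ 1.1079.
Single-dose peak C₀ = D/Vd = 510/226 ≈ 2.257 mcg/mL.
Cmax,ss = C₀/(1 − f) ≈ 2.257/0.9026 ≈ 2.501 mcg/mL.
One interval later, Cmin,ss = Cmax,ss·e^(−kτ) ≈ 2.501 × 0.0974 ≈ 0.244 mcg/mL.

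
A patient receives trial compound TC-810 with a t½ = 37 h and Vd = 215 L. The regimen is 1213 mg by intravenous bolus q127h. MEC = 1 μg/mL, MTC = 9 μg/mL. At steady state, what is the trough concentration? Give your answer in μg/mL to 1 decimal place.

k = ln2/t½ = ln2/37 ≈ 0.018734 h⁻¹; fraction remaining f = e^(−kτ) = e^(−0.018734×127) ≈ 0.0926.
Accumulation ratio R = 1/(1 − f) ≈ 1/0.9074 ≈ 1.1020.
Each bolus raises the concentration by D/Vd = 1213/215 ≈ 5.642 μg/mL.
Steady-state peak Cmax,ss = C₀·R ≈ 5.642 × 1.1020 ≈ 6.217 μg/mL.
One interval later, Cmin,ss = Cmax,ss·e^(−kτ) ≈ 6.217 × 0.0926 ≈ 0.576 μg/mL.
Trough 0.6 μg/mL vs MEC 1 μg/mL: subtherapeutic.

0.6 μg/mL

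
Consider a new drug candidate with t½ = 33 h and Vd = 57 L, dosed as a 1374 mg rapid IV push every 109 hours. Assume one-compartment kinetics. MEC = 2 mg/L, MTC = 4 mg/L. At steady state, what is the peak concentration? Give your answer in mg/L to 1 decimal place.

26.8 mg/L

Over one 109-h interval, 109/33 ≈ 3.303 half-lives elapse, leaving f ≈ 0.1013 of each dose.
Accumulation ratio R = 1/(1 − f) ≈ 1/0.8987 ≈ 1.1127.
Single-dose peak C₀ = D/Vd = 1374/57 ≈ 24.105 mg/L.
Steady-state peak Cmax,ss = C₀·R ≈ 24.105 × 1.1127 ≈ 26.822 mg/L.
Peak 26.8 mg/L vs MTC 4 mg/L: exceeds toxic threshold.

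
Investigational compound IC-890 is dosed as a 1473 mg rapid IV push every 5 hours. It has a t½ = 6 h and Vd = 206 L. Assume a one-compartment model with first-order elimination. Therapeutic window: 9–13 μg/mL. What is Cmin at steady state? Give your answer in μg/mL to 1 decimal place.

Over one 5-h interval, 5/6 ≈ 0.83333 half-lives elapse, leaving f ≈ 0.5612 of each dose.
Accumulation ratio R = 1/(1 − f) ≈ 1/0.4388 ≈ 2.2789.
Single-dose peak C₀ = D/Vd = 1473/206 ≈ 7.150 μg/mL.
Steady-state peak Cmax,ss = C₀·R ≈ 7.150 × 2.2789 ≈ 16.294 μg/mL.
One interval later, Cmin,ss = Cmax,ss·e^(−kτ) ≈ 16.294 × 0.5612 ≈ 9.144 μg/mL.
Trough 9.1 μg/mL vs MEC 9 μg/mL: adequate.

9.1 μg/mL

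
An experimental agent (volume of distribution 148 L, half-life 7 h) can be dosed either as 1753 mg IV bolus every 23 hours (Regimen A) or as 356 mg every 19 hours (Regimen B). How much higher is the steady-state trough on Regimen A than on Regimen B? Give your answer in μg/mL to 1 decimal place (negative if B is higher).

0.9 μg/mL

Regimen A: f = (1/2)^(23/7) ≈ 0.1025; Cmin,ss = (1753/148)·f/(1−f) ≈ 1.353 μg/mL.
Regimen B: f = (1/2)^(19/7) ≈ 0.1524; Cmin,ss = (356/148)·f/(1−f) ≈ 0.432 μg/mL.
Difference ≈ 1.353 − 0.432 ≈ 0.921 μg/mL.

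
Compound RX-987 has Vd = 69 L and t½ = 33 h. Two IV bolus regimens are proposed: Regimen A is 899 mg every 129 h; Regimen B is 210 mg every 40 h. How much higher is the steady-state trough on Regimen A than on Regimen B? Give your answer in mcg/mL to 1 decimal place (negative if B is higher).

Regimen A: f = (1/2)^(129/33) ≈ 0.0666; Cmin,ss = (899/69)·f/(1−f) ≈ 0.930 mcg/mL.
Regimen B: f = (1/2)^(40/33) ≈ 0.4316; Cmin,ss = (210/69)·f/(1−f) ≈ 2.311 mcg/mL.
Difference ≈ 0.930 − 2.311 ≈ -1.381 mcg/mL.

-1.4 mcg/mL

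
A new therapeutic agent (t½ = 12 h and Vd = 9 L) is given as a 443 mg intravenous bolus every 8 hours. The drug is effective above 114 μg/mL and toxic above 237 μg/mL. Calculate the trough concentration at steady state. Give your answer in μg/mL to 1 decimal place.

83.8 μg/mL

τ/t½ = 8/12 ≈ 0.66667, so fraction remaining f = (1/2)^(8/12) ≈ 0.6300.
Accumulation ratio R = 1/(1 − f) ≈ 1/0.3700 ≈ 2.7027.
Each bolus raises the concentration by D/Vd = 443/9 ≈ 49.222 μg/mL.
Cmax,ss = C₀/(1 − f) ≈ 49.222/0.3700 ≈ 133.032 μg/mL.
One interval later, Cmin,ss = Cmax,ss·e^(−kτ) ≈ 133.032 × 0.6300 ≈ 83.810 μg/mL.
Trough 83.8 μg/mL vs MEC 114 μg/mL: subtherapeutic.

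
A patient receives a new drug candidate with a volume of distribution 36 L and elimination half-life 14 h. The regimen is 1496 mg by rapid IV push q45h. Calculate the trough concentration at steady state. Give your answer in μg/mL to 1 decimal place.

5.0 μg/mL

k = ln2/t½ = ln2/14 ≈ 0.049511 h⁻¹; fraction remaining f = e^(−kτ) = e^(−0.049511×45) ≈ 0.1077.
Each bolus raises the concentration by D/Vd = 1496/36 ≈ 41.556 μg/mL.
Steady-state trough Cmin,ss = C₀·f/(1−f) ≈ 41.556 × 0.1077/0.8923 ≈ 5.016 μg/mL.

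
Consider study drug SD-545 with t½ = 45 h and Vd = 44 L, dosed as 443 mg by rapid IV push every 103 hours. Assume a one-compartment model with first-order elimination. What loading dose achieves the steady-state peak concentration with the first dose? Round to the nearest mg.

557 mg

f = (1/2)^(103/45) ≈ 0.204633; accumulation ratio R = 1/(1−f) ≈ 1.25728.
Loading dose to hit Cmax,ss on first dose: D_load = D_maint·R ≈ 443 × 1.25728 ≈ 556.98 mg.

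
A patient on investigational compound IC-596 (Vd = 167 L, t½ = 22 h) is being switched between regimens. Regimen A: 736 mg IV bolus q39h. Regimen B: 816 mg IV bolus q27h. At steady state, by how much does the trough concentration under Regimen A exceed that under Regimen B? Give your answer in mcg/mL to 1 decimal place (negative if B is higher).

Regimen A: f = (1/2)^(39/22) ≈ 0.2927; Cmin,ss = (736/167)·f/(1−f) ≈ 1.824 mcg/mL.
Regimen B: f = (1/2)^(27/22) ≈ 0.4271; Cmin,ss = (816/167)·f/(1−f) ≈ 3.643 mcg/mL.
Difference ≈ 1.824 − 3.643 ≈ -1.819 mcg/mL.

-1.8 mcg/mL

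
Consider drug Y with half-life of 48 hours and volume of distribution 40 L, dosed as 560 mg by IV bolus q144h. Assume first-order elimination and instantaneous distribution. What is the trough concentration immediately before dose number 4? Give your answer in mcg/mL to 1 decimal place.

f = (1/2)^(τ/t½) = (1/2)^(144/48) ≈ 0.1250.
C₀ = D/Vd = 560/40 ≈ 14.000 mcg/mL.
Before the 4th dose, 3 doses have been given. Superposition: Cmin = C₀·(f + f² + … + f^3).
≈ 14.000 × (0.1250 + 0.0156 + 0.0020) ≈ 14.000 × 0.1426 ≈ 1.996 mcg/mL.

2.0 mcg/mL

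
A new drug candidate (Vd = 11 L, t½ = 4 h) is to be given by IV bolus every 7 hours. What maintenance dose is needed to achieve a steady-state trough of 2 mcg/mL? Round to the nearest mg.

τ/t½ = 7/4 ≈ 1.75, so f = (1/2)^(7/4) ≈ 0.297302.
Cmin,ss = (D/Vd)·f/(1−f), so D = Cmin,ss·Vd·(1−f)/f.
D = 2 × 11 × (1−f)/f ≈ 2 × 11 × 2.36358 ≈ 52.00 mg.

52 mg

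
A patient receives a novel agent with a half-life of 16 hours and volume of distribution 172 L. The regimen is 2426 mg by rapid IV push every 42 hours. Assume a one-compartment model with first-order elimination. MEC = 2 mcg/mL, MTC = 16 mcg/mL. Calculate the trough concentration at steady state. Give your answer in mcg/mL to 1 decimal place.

k = ln2/t½ = ln2/16 ≈ 0.043322 h⁻¹; fraction remaining f = e^(−kτ) = e^(−0.043322×42) ≈ 0.1621.
At steady state, accumulation factor R = 1/(1 − e^(−kτ)) ≈ 1.1935.
Each bolus raises the concentration by D/Vd = 2426/172 ≈ 14.105 mcg/mL.
Steady-state peak Cmax,ss = C₀·R ≈ 14.105 × 1.1935 ≈ 16.834 mcg/mL.
One interval later, Cmin,ss = Cmax,ss·e^(−kτ) ≈ 16.834 × 0.1621 ≈ 2.729 mcg/mL.
Trough 2.7 mcg/mL vs MEC 2 mcg/mL: adequate.

2.7 mcg/mL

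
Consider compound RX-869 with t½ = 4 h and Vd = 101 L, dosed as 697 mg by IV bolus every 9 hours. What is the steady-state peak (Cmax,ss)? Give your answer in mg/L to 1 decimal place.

Over one 9-h interval, 9/4 ≈ 2.25 half-lives elapse, leaving f ≈ 0.2102 of each dose.
At steady state, accumulation factor R = 1/(1 − e^(−kτ)) ≈ 1.2661.
Each bolus raises the concentration by D/Vd = 697/101 ≈ 6.901 mg/L.
Cmax,ss = C₀/(1 − f) ≈ 6.901/0.7898 ≈ 8.738 mg/L.

8.7 mg/L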